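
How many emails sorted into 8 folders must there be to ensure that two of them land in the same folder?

9

There are 8 folders acting as pigeonholes.
With 8 emails we could place one in each, avoiding any repeat.
One more forces some class to hold 2, so 8 + 1 = 9.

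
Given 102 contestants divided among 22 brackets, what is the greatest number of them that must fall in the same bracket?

5

If each of the 22 brackets held at most 4, the total would be at most 22 × 4 = 88 < 102, a contradiction.
So at least one holds ⌈102/22⌉ = 5.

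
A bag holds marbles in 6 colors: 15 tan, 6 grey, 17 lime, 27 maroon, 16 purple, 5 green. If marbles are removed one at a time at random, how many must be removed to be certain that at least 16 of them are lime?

To avoid lime marbles as long as possible, exhaust the other 5 colors first.
The worst case draws every non-lime marble first: 15 + 6 + 27 + 16 + 5 = 69.
The next 16 draws are then forced to be lime, giving 69 + 16 = 85.

85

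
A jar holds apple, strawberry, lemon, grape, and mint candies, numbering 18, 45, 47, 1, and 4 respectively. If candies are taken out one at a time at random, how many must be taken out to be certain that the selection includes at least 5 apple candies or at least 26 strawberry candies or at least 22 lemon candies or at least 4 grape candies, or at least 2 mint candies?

53

Each of the 5 flavors has its own threshold; avoid all of them simultaneously.
The worst case stops just short of every target: 4 apple, 25 strawberry, 21 lemon, all 1 grape, 1 mint — 4 + 25 + 21 + 1 + 1 = 52 candies.
One more candy must push some flavor to its target, so 52 + 1 = 53.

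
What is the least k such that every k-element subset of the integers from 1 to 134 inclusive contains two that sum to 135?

68

Partition {1, …, 134} into 67 pairs: {1,134}, {2,133}, …, {67,68}.
Choosing 67 integers — say the integers 1 through 67 — takes one from each pair and avoids the property.
Choosing 68 forces two into the same pair by pigeonhole, and those sum to 135. So 68.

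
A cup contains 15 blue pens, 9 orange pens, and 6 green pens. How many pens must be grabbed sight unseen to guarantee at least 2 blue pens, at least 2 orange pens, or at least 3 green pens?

Each of the 3 ink colors has its own threshold; avoid all of them simultaneously.
The worst case stops just short of every target: 1 blue, 1 orange, 2 green — 1 + 1 + 2 = 4 pens.
One more pen must push some ink color to its target, so 4 + 1 = 5.

5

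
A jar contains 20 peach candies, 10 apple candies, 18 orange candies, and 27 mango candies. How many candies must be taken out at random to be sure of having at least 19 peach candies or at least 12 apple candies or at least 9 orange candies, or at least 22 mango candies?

Each of the 4 flavors has its own threshold; avoid all of them simultaneously.
The worst case stops just short of every target: 18 peach, all 10 apple, 8 orange, 21 mango — 18 + 10 + 8 + 21 = 57 candies.
One more candy must push some flavor to its target, so 57 + 1 = 58.

58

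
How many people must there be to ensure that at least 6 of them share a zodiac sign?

61

There are 12 zodiac signs acting as pigeonholes.
With 12 × 5 = 60 people we could place exactly 5 in each, with no class reaching 6.
One more forces some class to hold 6, so 60 + 1 = 61.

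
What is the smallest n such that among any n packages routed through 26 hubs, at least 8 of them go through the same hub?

183

There are 26 hubs acting as pigeonholes.
With 26 × 7 = 182 packages we could place exactly 7 in each, with no class reaching 8.
One more forces some class to hold 8, so 182 + 1 = 183.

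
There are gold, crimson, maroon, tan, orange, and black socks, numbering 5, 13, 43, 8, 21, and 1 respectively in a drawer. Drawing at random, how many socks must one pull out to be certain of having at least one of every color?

91

The hardest color to obtain is black: we could draw every other sock first — 91 − 1 = 90 socks — without a single black one.
The next draw must be black, so 90 + 1 = 91.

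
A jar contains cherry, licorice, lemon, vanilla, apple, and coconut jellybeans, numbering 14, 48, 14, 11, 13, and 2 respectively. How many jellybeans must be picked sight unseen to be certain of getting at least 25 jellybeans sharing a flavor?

79

In the worst case we take at most 24 of each flavor, but all 14 cherry, all 14 lemon, all 11 vanilla, all 13 apple, and all 2 coconut (fewer than 24), giving 14 + 24 + 14 + 11 + 13 + 2 = 78.
One more jellybean then forces some flavor to 25, so 78 + 1 = 79.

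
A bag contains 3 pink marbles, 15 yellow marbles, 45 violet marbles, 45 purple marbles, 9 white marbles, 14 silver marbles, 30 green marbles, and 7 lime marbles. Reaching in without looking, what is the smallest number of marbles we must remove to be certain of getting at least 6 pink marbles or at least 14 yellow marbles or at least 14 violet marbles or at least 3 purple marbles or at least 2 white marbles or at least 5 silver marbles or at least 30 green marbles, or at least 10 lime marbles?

73

Each of the 8 colors has its own threshold; avoid all of them simultaneously.
The worst case stops just short of every target: all 3 pink, 13 yellow, 13 violet, 2 purple, 1 white, 4 silver, 29 green, all 7 lime — 3 + 13 + 13 + 2 + 1 + 4 + 29 + 7 = 72 marbles.
One more marble must push some color to its target, so 72 + 1 = 73.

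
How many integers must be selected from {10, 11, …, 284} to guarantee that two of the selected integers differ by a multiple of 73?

Group the integers by remainder mod 73; there are 73 residue classes, each nonempty in this range.
Choosing one from each class (73 integers) avoids any shared remainder.
One more choice must repeat a class, so two differ by a multiple of 73. Hence 73 + 1 = 74.

74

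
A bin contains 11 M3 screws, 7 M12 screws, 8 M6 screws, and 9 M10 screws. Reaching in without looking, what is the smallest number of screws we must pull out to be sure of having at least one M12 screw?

The worst case draws every non-M12 screw first: 11 + 8 + 9 = 28.
The next draw is then forced to be M12, giving 28 + 1 = 29.

29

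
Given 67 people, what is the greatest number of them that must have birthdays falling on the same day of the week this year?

10

There are 7 days of the week, which serve as the pigeonholes.
If each of the 7 days of the week held at most 9, the total would be at most 7 × 9 = 63 < 67, a contradiction.
So at least one holds ⌈67/7⌉ = 10.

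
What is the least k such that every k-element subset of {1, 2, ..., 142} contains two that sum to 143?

Partition {1, …, 142} into 71 pairs: {1,142}, {2,141}, …, {71,72}.
Choosing 71 integers — say the integers 1 through 71 — takes one from each pair and avoids the property.
Choosing 72 forces two into the same pair by pigeonhole, and those sum to 143. So 72.

72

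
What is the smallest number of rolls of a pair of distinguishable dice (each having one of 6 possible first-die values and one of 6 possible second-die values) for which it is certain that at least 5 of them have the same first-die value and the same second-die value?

145

There are 6 × 6 = 36 (first-die value, second-die value) combinations acting as pigeonholes.
With 36 × 4 = 144 rolls of a pair of distinguishable dice we could place exactly 4 in each, with no (first-die value, second-die value) pair reaching 5.
One more forces some (first-die value, second-die value) pair to hold 5, so 144 + 1 = 145.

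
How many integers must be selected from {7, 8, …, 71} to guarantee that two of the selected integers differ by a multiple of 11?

12

Use the pigeonhole principle on residue classes: group the integers by remainder mod 11; there are 11 residue classes, each nonempty in this range.
Choosing one from each class (11 integers) avoids any shared remainder.
One more choice must repeat a class, so two differ by a multiple of 11. Hence 11 + 1 = 12.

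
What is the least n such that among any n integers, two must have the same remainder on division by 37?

Two integers differ by a multiple of 37 exactly when they share a remainder mod 37.
There are 37 residue classes mod 37, so 37 integers can all lie in distinct classes.
One more integer must repeat a residue, giving a difference divisible by 37. So n = 37 + 1 = 38.

38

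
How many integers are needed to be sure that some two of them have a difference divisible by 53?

Use the pigeonhole principle on residue classes: two integers differ by a multiple of 53 exactly when they share a remainder mod 53.
There are 53 residue classes mod 53, so 53 integers can all lie in distinct classes.
One more integer must repeat a residue, giving a difference divisible by 53. So n = 53 + 1 = 54.

54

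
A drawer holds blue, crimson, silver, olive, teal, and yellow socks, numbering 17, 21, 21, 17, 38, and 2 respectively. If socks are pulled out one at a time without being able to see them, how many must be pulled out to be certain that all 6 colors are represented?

115

The hardest color to obtain is yellow: we could draw every other sock first — 116 − 2 = 114 socks — without a single yellow one.
The next draw must be yellow, so 114 + 1 = 115.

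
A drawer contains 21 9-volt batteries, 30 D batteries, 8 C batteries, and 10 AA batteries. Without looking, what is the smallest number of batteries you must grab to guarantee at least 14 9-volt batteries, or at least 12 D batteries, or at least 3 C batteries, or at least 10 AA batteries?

The worst case stops just short of every target: 13 9-volt, 11 D, 2 C, 9 AA — 13 + 11 + 2 + 9 = 35 batteries.
One more battery must push some type to its target, so 35 + 1 = 36.

36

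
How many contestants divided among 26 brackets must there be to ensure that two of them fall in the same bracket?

There are 26 brackets acting as pigeonholes.
With 26 contestants we could place one in each, avoiding any repeat.
One more forces some class to hold 2, so 26 + 1 = 27.

27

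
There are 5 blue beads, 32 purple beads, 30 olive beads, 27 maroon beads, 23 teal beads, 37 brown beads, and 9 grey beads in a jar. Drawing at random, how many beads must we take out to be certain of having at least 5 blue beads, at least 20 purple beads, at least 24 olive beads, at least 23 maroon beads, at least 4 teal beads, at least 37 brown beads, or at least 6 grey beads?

The worst case stops just short of every target: 4 blue, 19 purple, 23 olive, 22 maroon, 3 teal, 36 brown, 5 grey — 4 + 19 + 23 + 22 + 3 + 36 + 5 = 112 beads.
One more bead must push some color to its target, so 112 + 1 = 113.

113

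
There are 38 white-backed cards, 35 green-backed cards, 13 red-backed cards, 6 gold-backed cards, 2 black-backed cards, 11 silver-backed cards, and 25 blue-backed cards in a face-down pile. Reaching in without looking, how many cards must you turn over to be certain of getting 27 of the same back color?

Treat the 7 back colors as pigeonholes.
In the worst case we take at most 26 of each back color, but all 13 red-backed, all 6 gold-backed, all 2 black-backed, all 11 silver-backed, and all 25 blue-backed (fewer than 26), giving 26 + 26 + 13 + 6 + 2 + 11 + 25 = 109.
One more card then forces some back color to 27, so 109 + 1 = 110.

110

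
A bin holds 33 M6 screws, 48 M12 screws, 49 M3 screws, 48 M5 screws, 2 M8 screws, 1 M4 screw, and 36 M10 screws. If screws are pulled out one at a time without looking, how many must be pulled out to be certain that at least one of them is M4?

217

To avoid M4 screws as long as possible, exhaust the other 6 sizes first.
The worst case draws every non-M4 screw first: 33 + 48 + 49 + 48 + 2 + 36 = 216.
The next draw is then forced to be M4, giving 216 + 1 = 217.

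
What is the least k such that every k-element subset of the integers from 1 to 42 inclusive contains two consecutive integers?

22

Partition {1, …, 42} into 21 pairs: {1,2}, {3,4}, …, {41,42}.
Choosing 21 integers — say the 21 even numbers 2, 4, …, 42 — takes one from each pair and avoids the property.
Choosing 22 forces two into the same pair by pigeonhole, and those are consecutive. So 22.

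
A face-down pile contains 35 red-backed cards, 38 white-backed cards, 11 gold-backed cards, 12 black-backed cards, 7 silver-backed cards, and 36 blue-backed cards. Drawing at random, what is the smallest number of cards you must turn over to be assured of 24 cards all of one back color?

In the worst case we take at most 23 of each back color, but all 11 gold-backed, all 12 black-backed, and all 7 silver-backed (fewer than 23), giving 23 + 23 + 11 + 12 + 7 + 23 = 99.
One more card then forces some back color to 24, so 99 + 1 = 100.

100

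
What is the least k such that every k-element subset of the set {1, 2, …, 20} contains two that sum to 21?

11

Partition {1, …, 20} into 10 pairs: {1,20}, {2,19}, …, {10,11}.
Choosing 10 integers — say the integers 1 through 10 — takes one from each pair and avoids the property.
Choosing 11 forces two into the same pair by pigeonhole, and those sum to 21. So 11.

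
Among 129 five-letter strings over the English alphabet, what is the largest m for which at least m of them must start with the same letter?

5

If each of the 26 possible first letters held at most 4, the total would be at most 26 × 4 = 104 < 129, a contradiction.
So at least one holds ⌈129/26⌉ = 5.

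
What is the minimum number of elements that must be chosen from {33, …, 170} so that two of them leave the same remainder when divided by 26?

Group the integers by remainder mod 26; there are 26 residue classes, each nonempty in this range.
Choosing one from each class (26 integers) avoids any shared remainder.
One more choice must repeat a class, so two differ by a multiple of 26. Hence 26 + 1 = 27.

27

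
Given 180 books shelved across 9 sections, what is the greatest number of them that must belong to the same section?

The 180 books fall into 9 sections.
If each of the 9 sections held at most 19, the total would be at most 9 × 19 = 171 < 180, a contradiction.
So at least one holds ⌈180/9⌉ = 20.

20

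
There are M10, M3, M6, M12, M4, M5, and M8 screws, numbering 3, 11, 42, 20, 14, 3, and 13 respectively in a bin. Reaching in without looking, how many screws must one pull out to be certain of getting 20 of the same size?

Treat the 7 sizes as pigeonholes.
In the worst case we take at most 19 of each size, but all 3 M10, all 11 M3, all 14 M4, all 3 M5, and all 13 M8 (fewer than 19), giving 3 + 11 + 19 + 19 + 14 + 3 + 13 = 82.
One more screw then forces some size to 20, so 82 + 1 = 83.

83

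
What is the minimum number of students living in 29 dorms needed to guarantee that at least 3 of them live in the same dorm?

59

There are 29 dorms acting as pigeonholes.
With 29 × 2 = 58 students we could place exactly 2 in each, with no class reaching 3.
One more forces some class to hold 3, so 58 + 1 = 59.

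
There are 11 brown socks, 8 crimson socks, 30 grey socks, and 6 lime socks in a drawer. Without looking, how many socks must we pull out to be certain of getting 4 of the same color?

Treat the 4 colors as pigeonholes.
The worst case takes 3 socks of each color without reaching 4 of any: 4 × 3 = 12.
The next sock must bring some color to 4, so 12 + 1 = 13.

13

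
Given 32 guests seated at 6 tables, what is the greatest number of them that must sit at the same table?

6

The 32 guests fall into 6 tables.
If each of the 6 tables held at most 5, the total would be at most 6 × 5 = 30 < 32, a contradiction.
So at least one holds ⌈32/6⌉ = 6.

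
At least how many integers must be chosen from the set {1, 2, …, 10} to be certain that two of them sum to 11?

6

Partition {1, …, 10} into 5 pairs: {1,10}, {2,9}, …, {5,6}.
Choosing 5 integers — say the integers 1 through 5 — takes one from each pair and avoids the property.
Choosing 6 forces two into the same pair by pigeonhole, and those sum to 11. So 6.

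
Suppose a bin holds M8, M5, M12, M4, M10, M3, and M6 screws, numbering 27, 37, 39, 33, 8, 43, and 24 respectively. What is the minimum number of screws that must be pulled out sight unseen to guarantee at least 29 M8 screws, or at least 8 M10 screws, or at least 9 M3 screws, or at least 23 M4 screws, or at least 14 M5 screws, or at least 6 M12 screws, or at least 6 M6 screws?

88

The worst case stops just short of every target: all 27 M8, 13 M5, 5 M12, 22 M4, 7 M10, 8 M3, 5 M6 — 27 + 13 + 5 + 22 + 7 + 8 + 5 = 87 screws.
One more screw must push some size to its target, so 87 + 1 = 88.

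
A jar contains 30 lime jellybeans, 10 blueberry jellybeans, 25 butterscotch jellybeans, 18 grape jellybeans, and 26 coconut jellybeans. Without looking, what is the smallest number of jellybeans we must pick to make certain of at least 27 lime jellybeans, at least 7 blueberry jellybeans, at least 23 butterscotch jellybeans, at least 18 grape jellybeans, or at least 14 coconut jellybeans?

The worst case stops just short of every target: 26 lime, 6 blueberry, 22 butterscotch, 17 grape, 13 coconut — 26 + 6 + 22 + 17 + 13 = 84 jellybeans.
One more jellybean must push some flavor to its target, so 84 + 1 = 85.

85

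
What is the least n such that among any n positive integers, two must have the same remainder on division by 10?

Use the pigeonhole principle on residue classes: two integers differ by a multiple of 10 exactly when they share a remainder mod 10.
There are 10 residue classes mod 10, so 10 integers can all lie in distinct classes.
One more integer must repeat a residue, giving a difference divisible by 10. So n = 10 + 1 = 11.

11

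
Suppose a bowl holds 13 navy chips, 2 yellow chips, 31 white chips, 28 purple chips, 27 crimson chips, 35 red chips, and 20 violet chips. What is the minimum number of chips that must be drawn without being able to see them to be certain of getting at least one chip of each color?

155

The hardest color to obtain is yellow: we could draw every other chip first — 156 − 2 = 154 chips — without a single yellow one.
The next draw must be yellow, so 154 + 1 = 155.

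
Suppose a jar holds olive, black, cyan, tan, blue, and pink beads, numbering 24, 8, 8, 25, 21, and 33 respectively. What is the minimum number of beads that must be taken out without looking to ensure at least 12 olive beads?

107

The worst case draws every non-olive bead first: 8 + 8 + 25 + 21 + 33 = 95.
The next 12 draws are then forced to be olive, giving 95 + 12 = 107.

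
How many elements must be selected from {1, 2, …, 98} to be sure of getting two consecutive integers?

50

Partition {1, …, 98} into 49 pairs: {1,2}, {3,4}, …, {97,98}.
Choosing 49 integers — say the 49 even numbers 2, 4, …, 98 — takes one from each pair and avoids the property.
Choosing 50 forces two into the same pair by pigeonhole, and those are consecutive. So 50.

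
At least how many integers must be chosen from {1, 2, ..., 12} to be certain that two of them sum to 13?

7

Partition {1, …, 12} into 6 pairs: {1,12}, {2,11}, …, {6,7}.
Choosing 6 integers — say the integers 1 through 6 — takes one from each pair and avoids the property.
Choosing 7 forces two into the same pair by pigeonhole, and those sum to 13. So 7.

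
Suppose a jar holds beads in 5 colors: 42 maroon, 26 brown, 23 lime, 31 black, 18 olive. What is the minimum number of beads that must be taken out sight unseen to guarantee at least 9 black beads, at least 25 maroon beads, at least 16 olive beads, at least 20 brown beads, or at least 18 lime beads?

84

The worst case stops just short of every target: 24 maroon, 19 brown, 17 lime, 8 black, 15 olive — 24 + 19 + 17 + 8 + 15 = 83 beads.
One more bead must push some color to its target, so 83 + 1 = 84.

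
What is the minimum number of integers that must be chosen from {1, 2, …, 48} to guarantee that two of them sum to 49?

Partition {1, …, 48} into 24 pairs: {1,48}, {2,47}, …, {24,25}.
Choosing 24 integers — say the integers 1 through 24 — takes one from each pair and avoids the property.
Choosing 25 forces two into the same pair by pigeonhole, and those sum to 49. So 25.

25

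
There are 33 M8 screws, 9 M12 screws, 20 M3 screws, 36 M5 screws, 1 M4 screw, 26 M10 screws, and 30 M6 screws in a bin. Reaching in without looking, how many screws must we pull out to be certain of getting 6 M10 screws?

The worst case draws every non-M10 screw first: 33 + 9 + 20 + 36 + 1 + 30 = 129.
The next 6 draws are then forced to be M10, giving 129 + 6 = 135.

135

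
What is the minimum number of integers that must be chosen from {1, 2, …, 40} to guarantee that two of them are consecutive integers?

21

Partition {1, …, 40} into 20 pairs: {1,2}, {3,4}, …, {39,40}.
Choosing 20 integers — say the 20 even numbers 2, 4, …, 40 — takes one from each pair and avoids the property.
Choosing 21 forces two into the same pair by pigeonhole, and those are consecutive. So 21.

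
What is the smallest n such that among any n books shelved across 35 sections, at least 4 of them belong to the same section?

106

There are 35 sections acting as pigeonholes.
With 35 × 3 = 105 books we could place exactly 3 in each, with no class reaching 4.
One more forces some class to hold 4, so 105 + 1 = 106.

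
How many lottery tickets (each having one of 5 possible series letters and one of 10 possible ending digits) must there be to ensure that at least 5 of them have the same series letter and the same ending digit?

201

There are 5 × 10 = 50 (series letter, ending digit) combinations acting as pigeonholes.
With 50 × 4 = 200 lottery tickets we could place exactly 4 in each, with no (series letter, ending digit) pair reaching 5.
One more forces some (series letter, ending digit) pair to hold 5, so 200 + 1 = 201.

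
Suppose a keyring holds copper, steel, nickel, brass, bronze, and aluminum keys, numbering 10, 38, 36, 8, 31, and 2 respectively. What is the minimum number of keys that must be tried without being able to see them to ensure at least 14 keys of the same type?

Treat the 6 types as pigeonholes.
In the worst case we take at most 13 of each type, but all 10 copper, all 8 brass, and all 2 aluminum (fewer than 13), giving 10 + 13 + 13 + 8 + 13 + 2 = 59.
One more key then forces some type to 14, so 59 + 1 = 60.

60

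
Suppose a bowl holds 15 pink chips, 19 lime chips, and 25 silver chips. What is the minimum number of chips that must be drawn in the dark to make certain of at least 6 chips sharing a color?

16

Treat the 3 colors as pigeonholes.
The worst case takes 5 chips of each color without reaching 6 of any: 3 × 5 = 15.
The next chip must bring some color to 6, so 15 + 1 = 16.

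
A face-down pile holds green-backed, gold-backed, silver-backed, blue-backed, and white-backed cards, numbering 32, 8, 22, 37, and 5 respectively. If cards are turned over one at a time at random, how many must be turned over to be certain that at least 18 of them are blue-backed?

85

The worst case draws every non-blue-backed card first: 32 + 8 + 22 + 5 = 67.
The next 18 draws are then forced to be blue-backed, giving 67 + 18 = 85.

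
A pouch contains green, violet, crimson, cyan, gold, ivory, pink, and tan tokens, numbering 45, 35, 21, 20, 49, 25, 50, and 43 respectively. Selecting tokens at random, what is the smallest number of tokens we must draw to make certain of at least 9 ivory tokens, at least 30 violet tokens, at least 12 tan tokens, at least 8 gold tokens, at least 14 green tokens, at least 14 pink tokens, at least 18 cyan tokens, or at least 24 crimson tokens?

120

Each of the 8 colors has its own threshold; avoid all of them simultaneously.
The worst case stops just short of every target: 13 green, 29 violet, all 21 crimson, 17 cyan, 7 gold, 8 ivory, 13 pink, 11 tan — 13 + 29 + 21 + 17 + 7 + 8 + 13 + 11 = 119 tokens.
One more token must push some color to its target, so 119 + 1 = 120.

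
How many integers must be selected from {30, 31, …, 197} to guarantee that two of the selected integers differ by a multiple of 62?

63

Use the pigeonhole principle on residue classes: group the integers by remainder mod 62; there are 62 residue classes, each nonempty in this range.
Choosing one from each class (62 integers) avoids any shared remainder.
One more choice must repeat a class, so two differ by a multiple of 62. Hence 62 + 1 = 63.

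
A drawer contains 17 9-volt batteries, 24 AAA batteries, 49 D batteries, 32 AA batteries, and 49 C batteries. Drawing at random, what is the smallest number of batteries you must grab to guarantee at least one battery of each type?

155

The hardest type to obtain is 9-volt: we could draw every other battery first — 171 − 17 = 154 batteries — without a single 9-volt one.
The next draw must be 9-volt, so 154 + 1 = 155.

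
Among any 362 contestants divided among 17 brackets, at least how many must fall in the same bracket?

If each of the 17 brackets held at most 21, the total would be at most 17 × 21 = 357 < 362, a contradiction.
So at least one holds ⌈362/17⌉ = 22.

22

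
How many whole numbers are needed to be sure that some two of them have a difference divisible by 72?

Use the pigeonhole principle on residue classes: two integers differ by a multiple of 72 exactly when they share a remainder mod 72.
There are 72 residue classes mod 72, so 72 integers can all lie in distinct classes.
One more integer must repeat a residue, giving a difference divisible by 72. So n = 72 + 1 = 73.

73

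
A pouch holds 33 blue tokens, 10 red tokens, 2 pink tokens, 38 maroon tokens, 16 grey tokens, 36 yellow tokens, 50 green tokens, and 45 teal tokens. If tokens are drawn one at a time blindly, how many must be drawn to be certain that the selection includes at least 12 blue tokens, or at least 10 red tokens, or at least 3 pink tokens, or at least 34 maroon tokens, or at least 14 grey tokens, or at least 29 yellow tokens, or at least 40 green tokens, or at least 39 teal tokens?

Each of the 8 colors has its own threshold; avoid all of them simultaneously.
The worst case stops just short of every target: 11 blue, 9 red, 2 pink, 33 maroon, 13 grey, 28 yellow, 39 green, 38 teal — 11 + 9 + 2 + 33 + 13 + 28 + 39 + 38 = 173 tokens.
One more token must push some color to its target, so 173 + 1 = 174.

174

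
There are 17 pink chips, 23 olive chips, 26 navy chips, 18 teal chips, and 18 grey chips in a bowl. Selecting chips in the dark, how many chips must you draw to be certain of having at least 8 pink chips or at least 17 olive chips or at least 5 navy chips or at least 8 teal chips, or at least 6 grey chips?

Each of the 5 colors has its own threshold; avoid all of them simultaneously.
The worst case stops just short of every target: 7 pink, 16 olive, 4 navy, 7 teal, 5 grey — 7 + 16 + 4 + 7 + 5 = 39 chips.
One more chip must push some color to its target, so 39 + 1 = 40.

40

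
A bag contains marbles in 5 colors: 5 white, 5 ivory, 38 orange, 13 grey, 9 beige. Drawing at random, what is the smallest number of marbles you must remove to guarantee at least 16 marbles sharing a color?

Treat the 5 colors as pigeonholes.
In the worst case we take at most 15 of each color, but all 5 white, all 5 ivory, all 13 grey, and all 9 beige (fewer than 15), giving 5 + 5 + 15 + 13 + 9 = 47.
One more marble then forces some color to 16, so 47 + 1 = 48.

48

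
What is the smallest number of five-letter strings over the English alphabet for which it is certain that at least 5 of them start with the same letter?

There are 26 possible first letters acting as pigeonholes.
With 26 × 4 = 104 five-letter strings over the English alphabet we could place exactly 4 in each, with no class reaching 5.
One more forces some class to hold 5, so 104 + 1 = 105.

105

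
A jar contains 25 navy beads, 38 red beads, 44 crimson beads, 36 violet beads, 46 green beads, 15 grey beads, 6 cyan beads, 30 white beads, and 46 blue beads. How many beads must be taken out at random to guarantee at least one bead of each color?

The hardest color to obtain is cyan: we could draw every other bead first — 286 − 6 = 280 beads — without a single cyan one.
The next draw must be cyan, so 280 + 1 = 281.

281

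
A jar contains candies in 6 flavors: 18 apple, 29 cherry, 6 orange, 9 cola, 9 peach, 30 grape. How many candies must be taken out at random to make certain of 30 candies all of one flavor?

Treat the 6 flavors as pigeonholes.
In the worst case we take at most 29 of each flavor, but all 18 apple, all 6 orange, all 9 cola, and all 9 peach (fewer than 29), giving 18 + 29 + 6 + 9 + 9 + 29 = 100.
One more candy then forces some flavor to 30, so 100 + 1 = 101.

101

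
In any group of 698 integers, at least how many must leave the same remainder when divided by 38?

The 698 integers fall into 38 residue classes modulo 38.
If each of the 38 residue classes modulo 38 held at most 18, the total would be at most 38 × 18 = 684 < 698, a contradiction.
So at least one holds ⌈698/38⌉ = 19.

19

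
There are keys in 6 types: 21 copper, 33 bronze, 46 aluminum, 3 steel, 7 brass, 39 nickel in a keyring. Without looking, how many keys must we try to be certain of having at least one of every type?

The hardest type to obtain is steel: we could draw every other key first — 149 − 3 = 146 keys — without a single steel one.
The next draw must be steel, so 146 + 1 = 147.

147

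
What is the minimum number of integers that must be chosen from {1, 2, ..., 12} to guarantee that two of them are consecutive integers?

Partition {1, …, 12} into 6 pairs: {1,2}, {3,4}, …, {11,12}.
Choosing 6 integers — say the 6 even numbers 2, 4, …, 12 — takes one from each pair and avoids the property.
Choosing 7 forces two into the same pair by pigeonhole, and those are consecutive. So 7.

7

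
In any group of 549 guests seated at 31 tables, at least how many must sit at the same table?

18

If each of the 31 tables held at most 17, the total would be at most 31 × 17 = 527 < 549, a contradiction.
So at least one holds ⌈549/31⌉ = 18.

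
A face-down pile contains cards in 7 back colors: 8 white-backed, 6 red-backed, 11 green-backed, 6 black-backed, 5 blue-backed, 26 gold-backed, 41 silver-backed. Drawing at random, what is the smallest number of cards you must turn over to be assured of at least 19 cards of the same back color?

73

In the worst case we take at most 18 of each back color, but all 8 white-backed, all 6 red-backed, all 11 green-backed, all 6 black-backed, and all 5 blue-backed (fewer than 18), giving 8 + 6 + 11 + 6 + 5 + 18 + 18 = 72.
One more card then forces some back color to 19, so 72 + 1 = 73.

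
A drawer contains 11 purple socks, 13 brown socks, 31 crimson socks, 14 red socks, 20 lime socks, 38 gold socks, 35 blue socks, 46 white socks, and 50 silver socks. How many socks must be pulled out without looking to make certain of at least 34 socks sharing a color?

222

In the worst case we take at most 33 of each color, but all 11 purple, all 13 brown, all 31 crimson, all 14 red, and all 20 lime (fewer than 33), giving 11 + 13 + 31 + 14 + 20 + 33 + 33 + 33 + 33 = 221.
One more sock then forces some color to 34, so 221 + 1 = 222.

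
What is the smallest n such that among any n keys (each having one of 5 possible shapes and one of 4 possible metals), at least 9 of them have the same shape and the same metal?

There are 5 × 4 = 20 (shape, metal) combinations acting as pigeonholes.
With 20 × 8 = 160 keys we could place exactly 8 in each, with no (shape, metal) pair reaching 9.
One more forces some (shape, metal) pair to hold 9, so 160 + 1 = 161.

161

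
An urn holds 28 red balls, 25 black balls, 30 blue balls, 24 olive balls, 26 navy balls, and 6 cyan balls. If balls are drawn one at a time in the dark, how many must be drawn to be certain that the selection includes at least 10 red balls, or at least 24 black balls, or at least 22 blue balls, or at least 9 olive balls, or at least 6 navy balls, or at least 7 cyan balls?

Each of the 6 colors has its own threshold; avoid all of them simultaneously.
The worst case stops just short of every target: 9 red, 23 black, 21 blue, 8 olive, 5 navy, 6 cyan — 9 + 23 + 21 + 8 + 5 + 6 = 72 balls.
One more ball must push some color to its target, so 72 + 1 = 73.

73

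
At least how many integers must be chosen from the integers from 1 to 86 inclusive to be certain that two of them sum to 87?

44

Partition {1, …, 86} into 43 pairs: {1,86}, {2,85}, …, {43,44}.
Choosing 43 integers — say the integers 1 through 43 — takes one from each pair and avoids the property.
Choosing 44 forces two into the same pair by pigeonhole, and those sum to 87. So 44.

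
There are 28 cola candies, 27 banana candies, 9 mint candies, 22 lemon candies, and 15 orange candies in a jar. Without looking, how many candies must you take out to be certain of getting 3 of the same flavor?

The worst case takes 2 candies of each flavor without reaching 3 of any: 5 × 2 = 10.
The next candy must bring some flavor to 3, so 10 + 1 = 11.

11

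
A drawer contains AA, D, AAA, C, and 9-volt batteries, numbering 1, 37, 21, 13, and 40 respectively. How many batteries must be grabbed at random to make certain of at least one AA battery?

112

The worst case draws every non-AA battery first: 37 + 21 + 13 + 40 = 111.
The next draw is then forced to be AA, giving 111 + 1 = 112.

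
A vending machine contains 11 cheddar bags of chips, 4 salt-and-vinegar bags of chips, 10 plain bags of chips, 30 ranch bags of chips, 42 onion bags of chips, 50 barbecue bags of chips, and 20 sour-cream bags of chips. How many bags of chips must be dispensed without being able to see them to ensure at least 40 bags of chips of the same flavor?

In the worst case we take at most 39 of each flavor, but all 11 cheddar, all 4 salt-and-vinegar, all 10 plain, all 30 ranch, and all 20 sour-cream (fewer than 39), giving 11 + 4 + 10 + 30 + 39 + 39 + 20 = 153.
One more bag of chips then forces some flavor to 40, so 153 + 1 = 154.

154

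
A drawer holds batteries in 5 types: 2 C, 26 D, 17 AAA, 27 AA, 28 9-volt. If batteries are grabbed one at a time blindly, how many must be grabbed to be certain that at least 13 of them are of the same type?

In the worst case we take at most 12 of each type, but all 2 C (fewer than 12), giving 2 + 12 + 12 + 12 + 12 = 50.
One more battery then forces some type to 13, so 50 + 1 = 51.

51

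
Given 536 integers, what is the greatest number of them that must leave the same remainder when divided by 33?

The 536 integers fall into 33 residue classes modulo 33.
If each of the 33 residue classes modulo 33 held at most 16, the total would be at most 33 × 16 = 528 < 536, a contradiction.
So at least one holds ⌈536/33⌉ = 17.

17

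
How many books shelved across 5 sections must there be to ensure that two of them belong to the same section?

There are 5 sections acting as pigeonholes.
With 5 books we could place one in each, avoiding any repeat.
One more forces some class to hold 2, so 5 + 1 = 6.

6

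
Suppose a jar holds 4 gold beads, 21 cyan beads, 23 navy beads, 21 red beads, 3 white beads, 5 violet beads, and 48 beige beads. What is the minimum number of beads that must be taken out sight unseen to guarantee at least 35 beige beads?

112

The worst case draws every non-beige bead first: 4 + 21 + 23 + 21 + 3 + 5 = 77.
The next 35 draws are then forced to be beige, giving 77 + 35 = 112.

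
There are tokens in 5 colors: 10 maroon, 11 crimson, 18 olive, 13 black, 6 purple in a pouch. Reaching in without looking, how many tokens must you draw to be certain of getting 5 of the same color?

Treat the 5 colors as pigeonholes.
The worst case takes 4 tokens of each color without reaching 5 of any: 5 × 4 = 20.
The next token must bring some color to 5, so 20 + 1 = 21.

21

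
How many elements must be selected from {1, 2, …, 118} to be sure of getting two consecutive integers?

60

Partition {1, …, 118} into 59 pairs: {1,2}, {3,4}, …, {117,118}.
Choosing 59 integers — say the 59 even numbers 2, 4, …, 118 — takes one from each pair and avoids the property.
Choosing 60 forces two into the same pair by pigeonhole, and those are consecutive. So 60.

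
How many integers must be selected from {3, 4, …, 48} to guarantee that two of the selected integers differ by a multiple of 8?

9

Group the integers by remainder mod 8; there are 8 residue classes, each nonempty in this range.
Choosing one from each class (8 integers) avoids any shared remainder.
One more choice must repeat a class, so two differ by a multiple of 8. Hence 8 + 1 = 9.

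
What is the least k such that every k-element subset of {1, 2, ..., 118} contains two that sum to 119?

Partition {1, …, 118} into 59 pairs: {1,118}, {2,117}, …, {59,60}.
Choosing 59 integers — say the integers 1 through 59 — takes one from each pair and avoids the property.
Choosing 60 forces two into the same pair by pigeonhole, and those sum to 119. So 60.

60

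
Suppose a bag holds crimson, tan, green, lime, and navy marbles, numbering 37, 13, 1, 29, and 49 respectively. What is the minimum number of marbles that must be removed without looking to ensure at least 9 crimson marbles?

To avoid crimson marbles as long as possible, exhaust the other 4 colors first.
The worst case draws every non-crimson marble first: 13 + 1 + 29 + 49 = 92.
The next 9 draws are then forced to be crimson, giving 92 + 9 = 101.

101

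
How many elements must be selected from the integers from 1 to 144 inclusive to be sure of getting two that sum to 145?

Partition {1, …, 144} into 72 pairs: {1,144}, {2,143}, …, {72,73}.
Choosing 72 integers — say the integers 1 through 72 — takes one from each pair and avoids the property.
Choosing 73 forces two into the same pair by pigeonhole, and those sum to 145. So 73.

73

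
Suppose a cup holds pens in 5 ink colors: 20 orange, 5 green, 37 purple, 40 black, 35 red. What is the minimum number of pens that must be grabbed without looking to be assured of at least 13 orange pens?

130

To avoid orange pens as long as possible, exhaust the other 4 ink colors first.
The worst case draws every non-orange pen first: 5 + 37 + 40 + 35 = 117.
The next 13 draws are then forced to be orange, giving 117 + 13 = 130.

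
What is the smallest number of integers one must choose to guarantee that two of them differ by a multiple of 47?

48

Two integers differ by a multiple of 47 exactly when they share a remainder mod 47.
There are 47 residue classes mod 47, so 47 integers can all lie in distinct classes.
One more integer must repeat a residue, giving a difference divisible by 47. So n = 47 + 1 = 48.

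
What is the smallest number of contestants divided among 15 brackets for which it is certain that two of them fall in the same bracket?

16

There are 15 brackets acting as pigeonholes.
With 15 contestants we could place one in each, avoiding any repeat.
One more forces some class to hold 2, so 15 + 1 = 16.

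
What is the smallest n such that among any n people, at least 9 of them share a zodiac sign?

There are 12 zodiac signs acting as pigeonholes.
With 12 × 8 = 96 people we could place exactly 8 in each, with no class reaching 9.
One more forces some class to hold 9, so 96 + 1 = 97.

97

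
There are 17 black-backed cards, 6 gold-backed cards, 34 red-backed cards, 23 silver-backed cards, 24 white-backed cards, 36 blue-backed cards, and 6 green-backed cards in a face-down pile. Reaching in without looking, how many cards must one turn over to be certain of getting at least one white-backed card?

The worst case draws every non-white-backed card first: 17 + 6 + 34 + 23 + 36 + 6 = 122.
The next draw is then forced to be white-backed, giving 122 + 1 = 123.

123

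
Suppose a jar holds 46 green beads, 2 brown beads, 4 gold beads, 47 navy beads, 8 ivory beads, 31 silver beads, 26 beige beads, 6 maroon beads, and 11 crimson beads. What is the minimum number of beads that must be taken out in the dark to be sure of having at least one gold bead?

The worst case draws every non-gold bead first: 46 + 2 + 47 + 8 + 31 + 26 + 6 + 11 = 177.
The next draw is then forced to be gold, giving 177 + 1 = 178.

178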